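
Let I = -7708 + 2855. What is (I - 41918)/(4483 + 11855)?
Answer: -46771/16338 ≈ -2.8627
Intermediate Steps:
I = -4853
(I - 41918)/(4483 + 11855) = (-4853 - 41918)/(4483 + 11855) = -46771/16338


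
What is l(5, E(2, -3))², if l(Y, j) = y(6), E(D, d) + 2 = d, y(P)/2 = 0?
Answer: 0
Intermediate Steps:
y(P) = 0 (y(P) = 2*0 = 0)
E(D, d) = -2 + d
l(Y, j) = 0
l(5, E(2, -3))² = 0² = 0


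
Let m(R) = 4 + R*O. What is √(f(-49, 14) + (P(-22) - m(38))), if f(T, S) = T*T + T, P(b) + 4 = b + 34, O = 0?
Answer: 2*√589 ≈ 48.539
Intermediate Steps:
m(R) = 4 (m(R) = 4 + R*0 = 4 + 0 = 4)
P(b) = 30 + b (P(b) = -4 + (b + 34) = -4 + (34 + b) = 30 + b)
f(T, S) = T + T² (f(T, S) = T² + T = T + T²)
√(f(-49, 14) + (P(-22) - m(38))) = √(-49*(1 - 49) + ((30 - 22) - 1*4)) = √(-49*(-48) + (8 - 4)) = √(2352 + 4) = √2356 = 2*√589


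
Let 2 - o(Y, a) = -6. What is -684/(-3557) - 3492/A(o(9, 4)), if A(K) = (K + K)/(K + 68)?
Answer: -58999275/3557 ≈ -16587.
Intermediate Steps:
o(Y, a) = 8 (o(Y, a) = 2 - 1*(-6) = 2 + 6 = 8)
A(K) = 2*K/(68 + K) (A(K) = (2*K)/(68 + K) = 2*K/(68 + K))
-684/(-3557) - 3492/A(o(9, 4)) = -684/(-3557) - 3492/(2*8/(68 + 8)) = -684*(-1/3557) - 3492/(2*8/76) = 684/3557 - 3492/(2*8*(1/76)) = 684/3557 - 3492/4/19 = 684/3557 - 3492*19/4 = 684/3557 - 16587 = -58999275/3557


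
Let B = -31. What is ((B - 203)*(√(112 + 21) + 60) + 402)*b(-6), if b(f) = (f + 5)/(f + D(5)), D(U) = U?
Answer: -13638 - 234*√133 ≈ -16337.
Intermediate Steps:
b(f) = 1 (b(f) = (f + 5)/(f + 5) = (5 + f)/(5 + f) = 1)
((B - 203)*(√(112 + 21) + 60) + 402)*b(-6) = ((-31 - 203)*(√(112 + 21) + 60) + 402)*1 = (-234*(√133 + 60) + 402)*1 = (-234*(60 + √133) + 402)*1 = ((-14040 - 234*√133) + 402)*1 = (-13638 - 234*√133)*1 = -13638 - 234*√133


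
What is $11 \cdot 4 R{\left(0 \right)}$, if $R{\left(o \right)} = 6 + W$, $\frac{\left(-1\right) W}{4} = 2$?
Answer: $-88$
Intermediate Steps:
$W = -8$ ($W = \left(-4\right) 2 = -8$)
$R{\left(o \right)} = -2$ ($R{\left(o \right)} = 6 - 8 = -2$)
$11 \cdot 4 R{\left(0 \right)} = 11 \cdot 4 \left(-2\right) = 44 \left(-2\right) = -88$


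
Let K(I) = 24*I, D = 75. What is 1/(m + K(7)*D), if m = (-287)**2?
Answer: 1/94969 ≈ 1.0530e-5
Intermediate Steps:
m = 82369
1/(m + K(7)*D) = 1/(82369 + (24*7)*75) = 1/(82369 + 168*75) = 1/(82369 + 12600) = 1/94969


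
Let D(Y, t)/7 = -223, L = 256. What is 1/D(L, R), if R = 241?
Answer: -1/1561 ≈ -0.00064061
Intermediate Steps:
D(Y, t) = -1561 (D(Y, t) = 7*(-223) = -1561)
1/D(L, R) = 1/(-1561) = -1/1561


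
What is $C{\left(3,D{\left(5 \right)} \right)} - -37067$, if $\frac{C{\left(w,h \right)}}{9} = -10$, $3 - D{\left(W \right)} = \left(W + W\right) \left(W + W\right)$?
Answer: $36977$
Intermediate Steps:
$D{\left(W \right)} = 3 - 4 W^{2}$ ($D{\left(W \right)} = 3 - \left(W + W\right) \left(W + W\right) = 3 - 2 W 2 W = 3 - 4 W^{2}$)
$C{\left(w,h \right)} = -90$ ($C{\left(w,h \right)} = 9 \left(-10\right) = -90$)
$C{\left(3,D{\left(5 \right)} \right)} - -37067 = -90 - -37067 = -90 + 37067 = 36977$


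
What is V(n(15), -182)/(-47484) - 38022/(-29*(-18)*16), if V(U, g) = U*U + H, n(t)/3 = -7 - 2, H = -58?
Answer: -25153345/5508144 ≈ -4.5666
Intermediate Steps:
n(t) = -27 (n(t) = 3*(-7 - 2) = 3*(-9) = -27)
V(U, g) = -58 + U² (V(U, g) = U*U - 58 = U² - 58 = -58 + U²)
V(n(15), -182)/(-47484) - 38022/(-29*(-18)*16) = (-58 + (-27)²)/(-47484) - 38022/(-29*(-18)*16) = (-58 + 729)*(-1/47484) - 38022/(522*16) = 671*(-1/47484) - 38022/8352 = -671/47484 - 38022*1/8352 = -671/47484 - 6337/1392 = -25153345/5508144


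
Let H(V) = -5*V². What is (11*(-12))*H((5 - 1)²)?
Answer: 168960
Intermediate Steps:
(11*(-12))*H((5 - 1)²) = (11*(-12))*(-5*(5 - 1)⁴) = -(-660)*(4²)² = -(-660)*16² = -(-660)*256 = -132*(-1280) = 168960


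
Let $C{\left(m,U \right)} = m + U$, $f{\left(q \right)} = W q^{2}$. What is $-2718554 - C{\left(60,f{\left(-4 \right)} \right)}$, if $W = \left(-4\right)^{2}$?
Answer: $-2718870$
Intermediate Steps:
$W = 16$
$f{\left(q \right)} = 16 q^{2}$
$C{\left(m,U \right)} = U + m$
$-2718554 - C{\left(60,f{\left(-4 \right)} \right)} = -2718554 - \left(16 \left(-4\right)^{2} + 60\right) = -2718554 - \left(16 \cdot 16 + 60\right) = -2718554 - \left(256 + 60\right) = -2718554 - 316 = -2718870$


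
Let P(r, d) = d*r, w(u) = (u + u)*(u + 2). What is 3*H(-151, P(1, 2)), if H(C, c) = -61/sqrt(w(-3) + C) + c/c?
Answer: 3 + 183*I*sqrt(145)/145 ≈ 3.0 + 15.197*I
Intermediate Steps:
w(u) = 2*u*(2 + u) (w(u) = (2*u)*(2 + u) = 2*u*(2 + u))
H(C, c) = 1 - 61/sqrt(6 + C) (H(C, c) = -61/sqrt(2*(-3)*(2 - 3) + C) + c/c = -61/sqrt(2*(-3)*(-1) + C) + 1 = -61/sqrt(6 + C) + 1 = 1 - 61/sqrt(6 + C))
3*H(-151, P(1, 2)) = 3*(1 - 61/sqrt(6 - 151)) = 3*(1 - (-61)*I*sqrt(145)/145) = 3*(1 + 61*I*sqrt(145)/145) = 3 + 183*I*sqrt(145)/145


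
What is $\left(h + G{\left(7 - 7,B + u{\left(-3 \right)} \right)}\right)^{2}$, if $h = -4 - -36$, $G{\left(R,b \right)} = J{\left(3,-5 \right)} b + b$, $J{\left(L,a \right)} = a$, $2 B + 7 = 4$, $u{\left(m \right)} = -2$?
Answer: $2116$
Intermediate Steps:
$B = - \frac{3}{2}$ ($B = - \frac{7}{2} + \frac{1}{2} \cdot 4 = - \frac{7}{2} + 2 = - \frac{3}{2} \approx -1.5$)
$G{\left(R,b \right)} = - 4 b$ ($G{\left(R,b \right)} = - 5 b + b = - 4 b$)
$h = 32$ ($h = -4 + 36 = 32$)
$\left(h + G{\left(7 - 7,B + u{\left(-3 \right)} \right)}\right)^{2} = \left(32 - 4 \left(- \frac{3}{2} - 2\right)\right)^{2} = \left(32 - -14\right)^{2} = \left(32 + 14\right)^{2} = 46^{2} = 2116$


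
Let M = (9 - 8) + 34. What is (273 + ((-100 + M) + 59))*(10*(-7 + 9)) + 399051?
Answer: 404391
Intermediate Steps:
M = 35 (M = 1 + 34 = 35)
(273 + ((-100 + M) + 59))*(10*(-7 + 9)) + 399051 = (273 + ((-100 + 35) + 59))*(10*(-7 + 9)) + 399051 = (273 + (-65 + 59))*(10*2) + 399051 = (273 - 6)*20 + 399051 = 267*20 + 399051 = 5340 + 399051 = 404391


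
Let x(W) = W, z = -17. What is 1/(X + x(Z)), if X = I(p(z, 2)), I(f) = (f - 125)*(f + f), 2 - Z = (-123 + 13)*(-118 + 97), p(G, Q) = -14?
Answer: 1/1584 ≈ 0.00063131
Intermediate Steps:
Z = -2308 (Z = 2 - (-123 + 13)*(-118 + 97) = 2 - (-110)*(-21) = 2 - 1*2310 = 2 - 2310 = -2308)
I(f) = 2*f*(-125 + f) (I(f) = (-125 + f)*(2*f) = 2*f*(-125 + f))
X = 3892 (X = 2*(-14)*(-125 - 14) = 2*(-14)*(-139) = 3892)
1/(X + x(Z)) = 1/(3892 - 2308) = 1/1584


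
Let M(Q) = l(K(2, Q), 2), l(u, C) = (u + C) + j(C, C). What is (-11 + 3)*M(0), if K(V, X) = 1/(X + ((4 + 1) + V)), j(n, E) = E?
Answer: -232/7 ≈ -33.143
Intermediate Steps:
K(V, X) = 1/(5 + V + X) (K(V, X) = 1/(X + (5 + V)) = 1/(5 + V + X))
l(u, C) = u + 2*C (l(u, C) = (u + C) + C = (C + u) + C = u + 2*C)
M(Q) = 4 + 1/(7 + Q) (M(Q) = 1/(5 + 2 + Q) + 2*2 = 1/(7 + Q) + 4 = 4 + 1/(7 + Q))
(-11 + 3)*M(0) = (-11 + 3)*((29 + 4*0)/(7 + 0)) = -8*(29 + 0)/7 = -8*29/7 = -232/7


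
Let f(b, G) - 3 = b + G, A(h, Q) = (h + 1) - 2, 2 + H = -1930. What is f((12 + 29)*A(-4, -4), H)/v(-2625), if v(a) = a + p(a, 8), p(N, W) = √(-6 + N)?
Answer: 933625/1148876 + 1067*I*√2631/3446628 ≈ 0.81264 + 0.015879*I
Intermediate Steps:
H = -1932 (H = -2 - 1930 = -1932)
A(h, Q) = -1 + h (A(h, Q) = (1 + h) - 2 = -1 + h)
f(b, G) = 3 + G + b (f(b, G) = 3 + (b + G) = 3 + (G + b) = 3 + G + b)
v(a) = a + √(-6 + a)
f((12 + 29)*A(-4, -4), H)/v(-2625) = (3 - 1932 + (12 + 29)*(-1 - 4))/(-2625 + √(-6 - 2625)) = (3 - 1932 + 41*(-5))/(-2625 + √(-2631)) = (3 - 1932 - 205)/(-2625 + I*√2631) = -2134/(-2625 + I*√2631)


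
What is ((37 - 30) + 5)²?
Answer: 144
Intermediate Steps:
((37 - 30) + 5)² = (7 + 5)² = 12² = 144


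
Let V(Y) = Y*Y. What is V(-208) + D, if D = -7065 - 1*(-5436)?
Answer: 41635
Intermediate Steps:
V(Y) = Y²
D = -1629 (D = -7065 + 5436 = -1629)
V(-208) + D = (-208)² - 1629 = 43264 - 1629 = 41635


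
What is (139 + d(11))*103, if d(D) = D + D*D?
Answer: 27913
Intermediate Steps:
d(D) = D + D²
(139 + d(11))*103 = (139 + 11*(1 + 11))*103 = (139 + 11*12)*103 = (139 + 132)*103 = 271*103 = 27913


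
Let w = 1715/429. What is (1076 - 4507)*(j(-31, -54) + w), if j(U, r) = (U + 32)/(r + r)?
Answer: -211339307/15444 ≈ -13684.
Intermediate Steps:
j(U, r) = (32 + U)/(2*r) (j(U, r) = (32 + U)/((2*r)) = (32 + U)*(1/(2*r)) = (32 + U)/(2*r))
w = 1715/429 (w = 1715*(1/429) = 1715/429 ≈ 3.9977)
(1076 - 4507)*(j(-31, -54) + w) = (1076 - 4507)*((½)*(32 - 31)/(-54) + 1715/429) = -3431*((½)*(-1/54)*1 + 1715/429) = -3431*(-1/108 + 1715/429) = -3431*61597/15444 = -211339307/15444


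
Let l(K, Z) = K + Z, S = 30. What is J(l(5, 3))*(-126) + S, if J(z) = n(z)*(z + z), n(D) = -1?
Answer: 2046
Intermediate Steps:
J(z) = -2*z (J(z) = -(z + z) = -2*z)
J(l(5, 3))*(-126) + S = -2*(5 + 3)*(-126) + 30 = -2*8*(-126) + 30 = -16*(-126) + 30 = 2016 + 30 = 2046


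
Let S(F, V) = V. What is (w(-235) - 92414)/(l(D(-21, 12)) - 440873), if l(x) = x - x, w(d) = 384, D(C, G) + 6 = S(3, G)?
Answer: 92030/440873 ≈ 0.20875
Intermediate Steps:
D(C, G) = -6 + G
l(x) = 0
(w(-235) - 92414)/(l(D(-21, 12)) - 440873) = (384 - 92414)/(0 - 440873) = -92030/(-440873) = -92030*(-1/440873) = 92030/440873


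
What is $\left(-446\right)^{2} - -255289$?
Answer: $454205$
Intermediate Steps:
$\left(-446\right)^{2} - -255289 = 198916 + 255289 = 454205$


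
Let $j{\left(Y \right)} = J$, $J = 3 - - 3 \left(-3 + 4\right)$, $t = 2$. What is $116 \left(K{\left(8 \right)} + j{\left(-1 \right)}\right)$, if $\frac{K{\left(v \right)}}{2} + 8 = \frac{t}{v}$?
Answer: $-1102$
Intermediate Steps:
$K{\left(v \right)} = -16 + \frac{4}{v}$ ($K{\left(v \right)} = -16 + 2 \frac{2}{v} = -16 + \frac{4}{v}$)
$J = 6$ ($J = 3 - \left(-3\right) 1 = 3 - -3 = 3 + 3 = 6$)
$j{\left(Y \right)} = 6$
$116 \left(K{\left(8 \right)} + j{\left(-1 \right)}\right) = 116 \left(\left(-16 + \frac{4}{8}\right) + 6\right) = 116 \left(\left(-16 + 4 \cdot \frac{1}{8}\right) + 6\right) = 116 \left(\left(-16 + \frac{1}{2}\right) + 6\right) = 116 \left(- \frac{31}{2} + 6\right) = 116 \left(- \frac{19}{2}\right) = -1102$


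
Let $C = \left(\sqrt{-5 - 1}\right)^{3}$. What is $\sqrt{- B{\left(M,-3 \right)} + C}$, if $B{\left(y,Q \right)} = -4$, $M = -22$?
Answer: $\sqrt{4 - 6 i \sqrt{6}} \approx 3.1009 - 2.3698 i$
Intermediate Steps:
$C = - 6 i \sqrt{6}$ ($C = \left(\sqrt{-6}\right)^{3} = \left(i \sqrt{6}\right)^{3} = - 6 i \sqrt{6} \approx - 14.697 i$)
$\sqrt{- B{\left(M,-3 \right)} + C} = \sqrt{\left(-1\right) \left(-4\right) - 6 i \sqrt{6}} = \sqrt{4 - 6 i \sqrt{6}}$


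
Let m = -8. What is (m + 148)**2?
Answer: 19600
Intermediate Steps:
(m + 148)**2 = (-8 + 148)**2 = 140**2 = 19600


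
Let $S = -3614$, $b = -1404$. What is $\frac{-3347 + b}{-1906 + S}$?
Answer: $\frac{4751}{5520} \approx 0.86069$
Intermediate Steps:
$\frac{-3347 + b}{-1906 + S} = \frac{-3347 - 1404}{-1906 - 3614} = - \frac{4751}{-5520} = \left(-4751\right) \left(- \frac{1}{5520}\right) = \frac{4751}{5520}$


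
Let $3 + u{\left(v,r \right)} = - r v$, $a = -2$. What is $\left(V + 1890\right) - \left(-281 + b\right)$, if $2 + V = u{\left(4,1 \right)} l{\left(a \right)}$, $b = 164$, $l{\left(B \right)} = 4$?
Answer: $1977$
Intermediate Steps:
$u{\left(v,r \right)} = -3 - r v$ ($u{\left(v,r \right)} = -3 + - r v = -3 - r v$)
$V = -30$ ($V = -2 + \left(-3 - 1 \cdot 4\right) 4 = -2 + \left(-3 - 4\right) 4 = -2 - 28 = -30$)
$\left(V + 1890\right) - \left(-281 + b\right) = \left(-30 + 1890\right) + \left(281 - 164\right) = 1860 + \left(281 - 164\right) = 1860 + 117 = 1977$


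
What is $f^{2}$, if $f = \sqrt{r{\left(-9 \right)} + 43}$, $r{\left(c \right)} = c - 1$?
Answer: $33$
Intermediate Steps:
$r{\left(c \right)} = -1 + c$ ($r{\left(c \right)} = c - 1 = -1 + c$)
$f = \sqrt{33}$ ($f = \sqrt{\left(-1 - 9\right) + 43} = \sqrt{-10 + 43} = \sqrt{33} \approx 5.7446$)
$f^{2} = \left(\sqrt{33}\right)^{2} = 33$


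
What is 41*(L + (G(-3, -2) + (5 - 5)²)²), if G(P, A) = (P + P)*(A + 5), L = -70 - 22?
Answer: 9512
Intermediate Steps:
L = -92
G(P, A) = 2*P*(5 + A) (G(P, A) = (2*P)*(5 + A) = 2*P*(5 + A))
41*(L + (G(-3, -2) + (5 - 5)²)²) = 41*(-92 + (2*(-3)*(5 - 2) + (5 - 5)²)²) = 41*(-92 + (2*(-3)*3 + 0²)²) = 41*(-92 + (-18 + 0)²) = 41*(-92 + (-18)²) = 41*(-92 + 324) = 41*232 = 9512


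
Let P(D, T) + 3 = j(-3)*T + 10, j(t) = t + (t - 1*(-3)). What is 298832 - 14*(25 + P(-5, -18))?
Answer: 297628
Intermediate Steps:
j(t) = 3 + 2*t (j(t) = t + (t + 3) = t + (3 + t) = 3 + 2*t)
P(D, T) = 7 - 3*T (P(D, T) = -3 + ((3 + 2*(-3))*T + 10) = -3 + ((3 - 6)*T + 10) = -3 + (-3*T + 10) = -3 + (10 - 3*T) = 7 - 3*T)
298832 - 14*(25 + P(-5, -18)) = 298832 - 14*(25 + (7 - 3*(-18))) = 298832 - 14*(25 + (7 + 54)) = 298832 - 14*(25 + 61) = 298832 - 14*86 = 298832 - 1204 = 297628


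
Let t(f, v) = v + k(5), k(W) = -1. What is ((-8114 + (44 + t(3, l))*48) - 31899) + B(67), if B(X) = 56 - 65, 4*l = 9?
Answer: -37850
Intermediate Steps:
l = 9/4 (l = (¼)*9 = 9/4 ≈ 2.2500)
t(f, v) = -1 + v (t(f, v) = v - 1 = -1 + v)
B(X) = -9
((-8114 + (44 + t(3, l))*48) - 31899) + B(67) = ((-8114 + (44 + (-1 + 9/4))*48) - 31899) - 9 = ((-8114 + (44 + 5/4)*48) - 31899) - 9 = ((-8114 + (181/4)*48) - 31899) - 9 = ((-8114 + 2172) - 31899) - 9 = (-5942 - 31899) - 9 = -37841 - 9 = -37850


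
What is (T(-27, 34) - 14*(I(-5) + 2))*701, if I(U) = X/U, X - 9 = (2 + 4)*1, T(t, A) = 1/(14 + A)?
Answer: 471773/48 ≈ 9828.6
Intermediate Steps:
X = 15 (X = 9 + (2 + 4)*1 = 9 + 6*1 = 9 + 6 = 15)
I(U) = 15/U
(T(-27, 34) - 14*(I(-5) + 2))*701 = (1/(14 + 34) - 14*(15/(-5) + 2))*701 = (1/48 - 14*(15*(-⅕) + 2))*701 = (1/48 - 14*(-3 + 2))*701 = (1/48 - 14*(-1))*701 = (1/48 + 14)*701 = (673/48)*701 = 471773/48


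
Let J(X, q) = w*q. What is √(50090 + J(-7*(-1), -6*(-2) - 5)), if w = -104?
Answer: √49362 ≈ 222.18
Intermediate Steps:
J(X, q) = -104*q
√(50090 + J(-7*(-1), -6*(-2) - 5)) = √(50090 - 104*(-6*(-2) - 5)) = √(50090 - 104*(12 - 5)) = √(50090 - 104*7) = √(50090 - 728) = √49362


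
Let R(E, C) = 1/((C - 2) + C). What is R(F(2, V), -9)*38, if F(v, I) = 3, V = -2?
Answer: -19/10 ≈ -1.9000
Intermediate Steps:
R(E, C) = 1/(-2 + 2*C) (R(E, C) = 1/((-2 + C) + C) = 1/(-2 + 2*C))
R(F(2, V), -9)*38 = (1/(2*(-1 - 9)))*38 = ((1/2)/(-10))*38 = ((1/2)*(-1/10))*38 = -1/20*38 = -19/10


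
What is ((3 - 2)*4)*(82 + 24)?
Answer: 424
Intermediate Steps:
((3 - 2)*4)*(82 + 24) = (1*4)*106 = 4*106 = 424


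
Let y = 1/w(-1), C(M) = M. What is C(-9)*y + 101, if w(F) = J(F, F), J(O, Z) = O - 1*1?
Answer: 211/2 ≈ 105.50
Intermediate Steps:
J(O, Z) = -1 + O (J(O, Z) = O - 1 = -1 + O)
w(F) = -1 + F
y = -½ (y = 1/(-1 - 1) = 1/(-2) = -½ ≈ -0.50000)
C(-9)*y + 101 = -9*(-½) + 101 = 9/2 + 101 = 211/2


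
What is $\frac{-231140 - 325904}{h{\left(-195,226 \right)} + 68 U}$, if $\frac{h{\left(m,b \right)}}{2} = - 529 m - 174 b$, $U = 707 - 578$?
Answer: $- \frac{278522}{68217} \approx -4.0829$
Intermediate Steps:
$U = 129$
$h{\left(m,b \right)} = - 1058 m - 348 b$ ($h{\left(m,b \right)} = 2 \left(- 529 m - 174 b\right) = - 1058 m - 348 b$)
$\frac{-231140 - 325904}{h{\left(-195,226 \right)} + 68 U} = \frac{-231140 - 325904}{\left(\left(-1058\right) \left(-195\right) - 78648\right) + 68 \cdot 129} = - \frac{557044}{\left(206310 - 78648\right) + 8772} = - \frac{557044}{127662 + 8772} = - \frac{557044}{136434} = \left(-557044\right) \frac{1}{136434} = - \frac{278522}{68217}$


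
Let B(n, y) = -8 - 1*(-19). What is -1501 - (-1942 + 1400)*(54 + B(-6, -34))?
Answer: 33729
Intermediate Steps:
B(n, y) = 11 (B(n, y) = -8 + 19 = 11)
-1501 - (-1942 + 1400)*(54 + B(-6, -34)) = -1501 - (-1942 + 1400)*(54 + 11) = -1501 - (-542)*65 = -1501 - 1*(-35230) = -1501 + 35230 = 33729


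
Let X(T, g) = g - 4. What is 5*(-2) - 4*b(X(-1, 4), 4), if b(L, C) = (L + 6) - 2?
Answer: -26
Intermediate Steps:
X(T, g) = -4 + g
b(L, C) = 4 + L (b(L, C) = (6 + L) - 2 = 4 + L)
5*(-2) - 4*b(X(-1, 4), 4) = 5*(-2) - 4*(4 + (-4 + 4)) = -10 - 4*(4 + 0) = -10 - 4*4 = -10 - 16 = -26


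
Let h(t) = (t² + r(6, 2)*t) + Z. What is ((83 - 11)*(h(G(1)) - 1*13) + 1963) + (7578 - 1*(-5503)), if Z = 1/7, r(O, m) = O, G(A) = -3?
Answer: 94292/7 ≈ 13470.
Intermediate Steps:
Z = ⅐ ≈ 0.14286
h(t) = ⅐ + t² + 6*t (h(t) = (t² + 6*t) + ⅐ = ⅐ + t² + 6*t)
((83 - 11)*(h(G(1)) - 1*13) + 1963) + (7578 - 1*(-5503)) = ((83 - 11)*((⅐ + (-3)² + 6*(-3)) - 1*13) + 1963) + (7578 - 1*(-5503)) = (72*((⅐ + 9 - 18) - 13) + 1963) + (7578 + 5503) = (72*(-62/7 - 13) + 1963) + 13081 = (72*(-153/7) + 1963) + 13081 = (-11016/7 + 1963) + 13081 = 2725/7 + 13081 = 94292/7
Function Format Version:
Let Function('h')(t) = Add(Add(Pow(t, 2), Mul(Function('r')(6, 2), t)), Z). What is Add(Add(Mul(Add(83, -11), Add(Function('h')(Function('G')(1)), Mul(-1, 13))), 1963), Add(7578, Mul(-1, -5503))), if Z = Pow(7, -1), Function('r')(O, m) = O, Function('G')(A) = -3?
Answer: Rational(94292, 7) ≈ 13470.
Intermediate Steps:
Z = Rational(1, 7) ≈ 0.14286
Function('h')(t) = Add(Rational(1, 7), Pow(t, 2), Mul(6, t)) (Function('h')(t) = Add(Add(Pow(t, 2), Mul(6, t)), Rational(1, 7)) = Add(Rational(1, 7), Pow(t, 2), Mul(6, t)))
Add(Add(Mul(Add(83, -11), Add(Function('h')(Function('G')(1)), Mul(-1, 13))), 1963), Add(7578, Mul(-1, -5503))) = Add(Add(Mul(Add(83, -11), Add(Add(Rational(1, 7), Pow(-3, 2), Mul(6, -3)), Mul(-1, 13))), 1963), Add(7578, Mul(-1, -5503))) = Add(Add(Mul(72, Add(Add(Rational(1, 7), 9, -18), -13)), 1963), Add(7578, 5503)) = Add(Add(Mul(72, Add(Rational(-62, 7), -13)), 1963), 13081) = Add(Add(Mul(72, Rational(-153, 7)), 1963), 13081) = Add(Add(Rational(-11016, 7), 1963), 13081) = Add(Rational(2725, 7), 13081) = Rational(94292, 7)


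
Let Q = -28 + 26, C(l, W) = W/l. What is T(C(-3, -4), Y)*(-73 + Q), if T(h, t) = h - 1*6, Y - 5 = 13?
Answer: 350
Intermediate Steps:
Y = 18 (Y = 5 + 13 = 18)
T(h, t) = -6 + h (T(h, t) = h - 6 = -6 + h)
Q = -2
T(C(-3, -4), Y)*(-73 + Q) = (-6 - 4/(-3))*(-73 - 2) = (-6 - 4*(-1/3))*(-75) = (-6 + 4/3)*(-75) = -14/3*(-75) = 350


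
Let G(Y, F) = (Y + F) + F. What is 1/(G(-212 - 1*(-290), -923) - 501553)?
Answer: -1/503321 ≈ -1.9868e-6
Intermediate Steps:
G(Y, F) = Y + 2*F (G(Y, F) = (F + Y) + F = Y + 2*F)
1/(G(-212 - 1*(-290), -923) - 501553) = 1/(((-212 - 1*(-290)) + 2*(-923)) - 501553) = 1/(((-212 + 290) - 1846) - 501553) = 1/((78 - 1846) - 501553) = 1/(-1768 - 501553) = 1/(-503321) = -1/503321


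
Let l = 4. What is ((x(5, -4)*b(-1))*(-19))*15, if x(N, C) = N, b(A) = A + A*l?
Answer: 7125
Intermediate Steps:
b(A) = 5*A (b(A) = A + A*4 = A + 4*A = 5*A)
((x(5, -4)*b(-1))*(-19))*15 = ((5*(5*(-1)))*(-19))*15 = ((5*(-5))*(-19))*15 = -25*(-19)*15 = 475*15 = 7125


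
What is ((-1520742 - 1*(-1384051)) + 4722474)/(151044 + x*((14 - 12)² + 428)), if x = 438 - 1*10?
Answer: 4585783/335940 ≈ 13.651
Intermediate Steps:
x = 428 (x = 438 - 10 = 428)
((-1520742 - 1*(-1384051)) + 4722474)/(151044 + x*((14 - 12)² + 428)) = ((-1520742 - 1*(-1384051)) + 4722474)/(151044 + 428*((14 - 12)² + 428)) = ((-1520742 + 1384051) + 4722474)/(151044 + 428*(2² + 428)) = (-136691 + 4722474)/(151044 + 428*(4 + 428)) = 4585783/(151044 + 428*432) = 4585783/(151044 + 184896) = 4585783/335940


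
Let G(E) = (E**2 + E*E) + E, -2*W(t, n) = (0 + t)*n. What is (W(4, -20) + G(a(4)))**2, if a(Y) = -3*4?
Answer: 99856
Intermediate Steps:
W(t, n) = -n*t/2 (W(t, n) = -(0 + t)*n/2 = -t*n/2 = -n*t/2)
a(Y) = -12
G(E) = E + 2*E**2 (G(E) = (E**2 + E**2) + E = 2*E**2 + E = E + 2*E**2)
(W(4, -20) + G(a(4)))**2 = (-1/2*(-20)*4 - 12*(1 + 2*(-12)))**2 = (40 - 12*(1 - 24))**2 = (40 - 12*(-23))**2 = (40 + 276)**2 = 316**2 = 99856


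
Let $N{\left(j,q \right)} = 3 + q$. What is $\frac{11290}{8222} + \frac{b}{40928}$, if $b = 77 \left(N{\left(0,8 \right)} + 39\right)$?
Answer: $\frac{123432955}{84127504} \approx 1.4672$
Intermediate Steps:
$b = 3850$ ($b = 77 \left(\left(3 + 8\right) + 39\right) = 77 \left(11 + 39\right) = 77 \cdot 50 = 3850$)
$\frac{11290}{8222} + \frac{b}{40928} = \frac{11290}{8222} + \frac{3850}{40928} = 11290 \cdot \frac{1}{8222} + 3850 \cdot \frac{1}{40928} = \frac{5645}{4111} + \frac{1925}{20464} = \frac{123432955}{84127504}$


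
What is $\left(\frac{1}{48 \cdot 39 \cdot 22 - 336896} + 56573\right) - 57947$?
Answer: $- \frac{406308289}{295712} \approx -1374.0$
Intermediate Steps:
$\left(\frac{1}{48 \cdot 39 \cdot 22 - 336896} + 56573\right) - 57947 = \left(\frac{1}{1872 \cdot 22 - 336896} + 56573\right) - 57947 = \left(\frac{1}{41184 - 336896} + 56573\right) - 57947 = \left(\frac{1}{-295712} + 56573\right) - 57947 = \left(- \frac{1}{295712} + 56573\right) - 57947 = \frac{16729314975}{295712} - 57947 = - \frac{406308289}{295712}$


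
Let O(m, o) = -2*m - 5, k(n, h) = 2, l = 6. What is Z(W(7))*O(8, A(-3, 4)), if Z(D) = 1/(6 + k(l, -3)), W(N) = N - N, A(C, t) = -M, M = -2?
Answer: -21/8 ≈ -2.6250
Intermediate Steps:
A(C, t) = 2 (A(C, t) = -1*(-2) = 2)
O(m, o) = -5 - 2*m
W(N) = 0
Z(D) = 1/8 (Z(D) = 1/(6 + 2) = 1/8)
Z(W(7))*O(8, A(-3, 4)) = (-5 - 2*8)/8 = (-5 - 16)/8 = (1/8)*(-21) = -21/8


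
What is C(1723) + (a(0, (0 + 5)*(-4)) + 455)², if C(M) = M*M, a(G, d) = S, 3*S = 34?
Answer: 28675762/9 ≈ 3.1862e+6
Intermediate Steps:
S = 34/3 (S = (⅓)*34 = 34/3 ≈ 11.333)
a(G, d) = 34/3
C(M) = M²
C(1723) + (a(0, (0 + 5)*(-4)) + 455)² = 1723² + (34/3 + 455)² = 2968729 + (1399/3)² = 2968729 + 1957201/9 = 28675762/9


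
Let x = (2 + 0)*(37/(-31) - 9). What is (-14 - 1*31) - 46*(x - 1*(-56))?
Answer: -52179/31 ≈ -1683.2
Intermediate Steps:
x = -632/31 (x = 2*(37*(-1/31) - 9) = 2*(-37/31 - 9) = 2*(-316/31) = -632/31 ≈ -20.387)
(-14 - 1*31) - 46*(x - 1*(-56)) = (-14 - 1*31) - 46*(-632/31 - 1*(-56)) = (-14 - 31) - 46*(-632/31 + 56) = -45 - 46*1104/31 = -45 - 50784/31 = -52179/31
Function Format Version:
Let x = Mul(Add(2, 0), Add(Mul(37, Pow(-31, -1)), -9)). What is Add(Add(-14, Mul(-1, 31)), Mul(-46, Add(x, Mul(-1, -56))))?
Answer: Rational(-52179, 31) ≈ -1683.2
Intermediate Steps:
x = Rational(-632, 31) (x = Mul(2, Add(Mul(37, Rational(-1, 31)), -9)) = Mul(2, Add(Rational(-37, 31), -9)) = Mul(2, Rational(-316, 31)) = Rational(-632, 31) ≈ -20.387)
Add(Add(-14, Mul(-1, 31)), Mul(-46, Add(x, Mul(-1, -56)))) = Add(Add(-14, Mul(-1, 31)), Mul(-46, Add(Rational(-632, 31), Mul(-1, -56)))) = Add(Add(-14, -31), Mul(-46, Add(Rational(-632, 31), 56))) = Add(-45, Mul(-46, Rational(1104, 31))) = Add(-45, Rational(-50784, 31)) = Rational(-52179, 31)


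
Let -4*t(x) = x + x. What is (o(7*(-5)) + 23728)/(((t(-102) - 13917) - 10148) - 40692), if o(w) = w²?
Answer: -24953/64706 ≈ -0.38564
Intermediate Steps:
t(x) = -x/2 (t(x) = -(x + x)/4 = -x/2)
(o(7*(-5)) + 23728)/(((t(-102) - 13917) - 10148) - 40692) = ((7*(-5))² + 23728)/(((-½*(-102) - 13917) - 10148) - 40692) = ((-35)² + 23728)/(((51 - 13917) - 10148) - 40692) = (1225 + 23728)/((-13866 - 10148) - 40692) = 24953/(-24014 - 40692) = 24953/(-64706) = 24953*(-1/64706) = -24953/64706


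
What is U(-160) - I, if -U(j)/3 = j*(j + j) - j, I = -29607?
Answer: -124473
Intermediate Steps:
U(j) = -6*j² + 3*j (U(j) = -3*(j*(j + j) - j) = -3*(j*(2*j) - j) = -3*(2*j² - j) = -3*(-j + 2*j²) = -6*j² + 3*j)
U(-160) - I = 3*(-160)*(1 - 2*(-160)) - 1*(-29607) = 3*(-160)*(1 + 320) + 29607 = 3*(-160)*321 + 29607 = -154080 + 29607 = -124473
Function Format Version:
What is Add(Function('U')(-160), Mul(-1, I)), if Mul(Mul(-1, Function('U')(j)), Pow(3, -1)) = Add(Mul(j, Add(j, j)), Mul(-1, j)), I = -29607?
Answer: -124473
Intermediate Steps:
Function('U')(j) = Add(Mul(-6, Pow(j, 2)), Mul(3, j)) (Function('U')(j) = Mul(-3, Add(Mul(j, Add(j, j)), Mul(-1, j))) = Mul(-3, Add(Mul(j, Mul(2, j)), Mul(-1, j))) = Mul(-3, Add(Mul(2, Pow(j, 2)), Mul(-1, j))) = Mul(-3, Add(Mul(-1, j), Mul(2, Pow(j, 2)))) = Add(Mul(-6, Pow(j, 2)), Mul(3, j)))
Add(Function('U')(-160), Mul(-1, I)) = Add(Mul(3, -160, Add(1, Mul(-2, -160))), Mul(-1, -29607)) = Add(Mul(3, -160, Add(1, 320)), 29607) = Add(Mul(3, -160, 321), 29607) = Add(-154080, 29607) = -124473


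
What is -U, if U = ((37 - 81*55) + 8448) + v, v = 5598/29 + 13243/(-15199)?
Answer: -1861007085/440771 ≈ -4222.2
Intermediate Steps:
v = 84699955/440771 (v = 5598*(1/29) + 13243*(-1/15199) = 5598/29 - 13243/15199 = 84699955/440771 ≈ 192.16)
U = 1861007085/440771 (U = ((37 - 81*55) + 8448) + 84699955/440771 = ((37 - 4455) + 8448) + 84699955/440771 = (-4418 + 8448) + 84699955/440771 = 4030 + 84699955/440771 = 1861007085/440771 ≈ 4222.2)
-U = -1*1861007085/440771 = -1861007085/440771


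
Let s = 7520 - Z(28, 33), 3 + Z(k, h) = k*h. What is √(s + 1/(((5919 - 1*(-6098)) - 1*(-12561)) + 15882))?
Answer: √9344843935/1190 ≈ 81.234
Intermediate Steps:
Z(k, h) = -3 + h*k (Z(k, h) = -3 + k*h = -3 + h*k)
s = 6599 (s = 7520 - (-3 + 33*28) = 7520 - (-3 + 924) = 7520 - 1*921 = 7520 - 921 = 6599)
√(s + 1/(((5919 - 1*(-6098)) - 1*(-12561)) + 15882)) = √(6599 + 1/(((5919 - 1*(-6098)) - 1*(-12561)) + 15882)) = √(6599 + 1/(((5919 + 6098) + 12561) + 15882)) = √(6599 + 1/((12017 + 12561) + 15882)) = √(6599 + 1/(24578 + 15882)) = √(6599 + 1/40460) = √(266995541/40460) = √9344843935/1190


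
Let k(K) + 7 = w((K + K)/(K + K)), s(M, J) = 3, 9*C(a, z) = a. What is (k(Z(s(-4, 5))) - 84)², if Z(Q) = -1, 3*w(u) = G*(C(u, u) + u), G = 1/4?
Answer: 24098281/2916 ≈ 8264.2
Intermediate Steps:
C(a, z) = a/9
G = ¼ ≈ 0.25000
w(u) = 5*u/54 (w(u) = ((u/9 + u)/4)/3 = ((10*u/9)/4)/3 = (5*u/18)/3 = 5*u/54)
k(K) = -373/54 (k(K) = -7 + 5*((K + K)/(K + K))/54 = -7 + 5*((2*K)/((2*K)))/54 = -7 + 5*((2*K)*(1/(2*K)))/54 = -7 + (5/54)*1 = -7 + 5/54 = -373/54)
(k(Z(s(-4, 5))) - 84)² = (-373/54 - 84)² = (-4909/54)² = 24098281/2916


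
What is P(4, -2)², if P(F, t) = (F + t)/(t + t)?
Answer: ¼ ≈ 0.25000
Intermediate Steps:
P(F, t) = (F + t)/(2*t) (P(F, t) = (F + t)/((2*t)) = (F + t)*(1/(2*t)) = (F + t)/(2*t))
P(4, -2)² = ((½)*(4 - 2)/(-2))² = ((½)*(-½)*2)² = (-½)² = ¼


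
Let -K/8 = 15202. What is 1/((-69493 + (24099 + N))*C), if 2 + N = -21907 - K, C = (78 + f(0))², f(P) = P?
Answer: 1/330440292 ≈ 3.0263e-9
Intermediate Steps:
K = -121616 (K = -8*15202 = -121616)
C = 6084 (C = (78 + 0)² = 78² = 6084)
N = 99707 (N = -2 + (-21907 - 1*(-121616)) = -2 + (-21907 + 121616) = -2 + 99709 = 99707)
1/((-69493 + (24099 + N))*C) = 1/((-69493 + (24099 + 99707))*6084) = (1/6084)/(-69493 + 123806) = (1/6084)/54313 = (1/54313)*(1/6084) = 1/330440292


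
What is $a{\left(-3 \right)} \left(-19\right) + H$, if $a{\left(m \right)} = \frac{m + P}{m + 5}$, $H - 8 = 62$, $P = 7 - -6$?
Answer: $-25$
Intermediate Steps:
$P = 13$ ($P = 7 + 6 = 13$)
$H = 70$ ($H = 8 + 62 = 70$)
$a{\left(m \right)} = \frac{13 + m}{5 + m}$ ($a{\left(m \right)} = \frac{m + 13}{m + 5} = \frac{13 + m}{5 + m}$)
$a{\left(-3 \right)} \left(-19\right) + H = \frac{13 - 3}{5 - 3} \left(-19\right) + 70 = \frac{1}{2} \cdot 10 \left(-19\right) + 70 = 5 \left(-19\right) + 70 = -95 + 70 = -25$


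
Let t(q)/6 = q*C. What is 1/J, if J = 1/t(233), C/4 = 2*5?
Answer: 55920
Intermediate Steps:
C = 40 (C = 4*(2*5) = 4*10 = 40)
t(q) = 240*q (t(q) = 6*(q*40) = 6*(40*q) = 240*q)
J = 1/55920 (J = 1/(240*233) = 1/55920 ≈ 1.7883e-5)
1/J = 1/(1/55920) = 55920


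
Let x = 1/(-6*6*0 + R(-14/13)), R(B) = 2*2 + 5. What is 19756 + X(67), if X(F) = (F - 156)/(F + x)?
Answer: 11931823/604 ≈ 19755.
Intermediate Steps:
R(B) = 9 (R(B) = 4 + 5 = 9)
x = 1/9 (x = 1/(-6*6*0 + 9) = 1/(-36*0 + 9) = 1/(0 + 9) = 1/9 ≈ 0.11111)
X(F) = (-156 + F)/(1/9 + F) (X(F) = (F - 156)/(F + 1/9) = (-156 + F)/(1/9 + F))
19756 + X(67) = 19756 + 9*(-156 + 67)/(1 + 9*67) = 19756 + 9*(-89)/(1 + 603) = 19756 + 9*(-89)/604 = 19756 + 9*(1/604)*(-89) = 19756 - 801/604 = 11931823/604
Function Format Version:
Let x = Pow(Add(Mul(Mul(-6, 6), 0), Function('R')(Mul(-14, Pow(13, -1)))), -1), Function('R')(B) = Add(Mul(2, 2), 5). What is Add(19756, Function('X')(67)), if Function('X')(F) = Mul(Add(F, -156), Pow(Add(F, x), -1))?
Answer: Rational(11931823, 604) ≈ 19755.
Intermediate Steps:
Function('R')(B) = 9 (Function('R')(B) = Add(4, 5) = 9)
x = Rational(1, 9) (x = Pow(Add(Mul(Mul(-6, 6), 0), 9), -1) = Pow(Add(Mul(-36, 0), 9), -1) = Pow(Add(0, 9), -1) = Pow(9, -1) = Rational(1, 9) ≈ 0.11111)
Function('X')(F) = Mul(Pow(Add(Rational(1, 9), F), -1), Add(-156, F)) (Function('X')(F) = Mul(Add(F, -156), Pow(Add(F, Rational(1, 9)), -1)) = Mul(Add(-156, F), Pow(Add(Rational(1, 9), F), -1)) = Mul(Pow(Add(Rational(1, 9), F), -1), Add(-156, F)))
Add(19756, Function('X')(67)) = Add(19756, Mul(9, Pow(Add(1, Mul(9, 67)), -1), Add(-156, 67))) = Add(19756, Mul(9, Pow(Add(1, 603), -1), -89)) = Add(19756, Mul(9, Pow(604, -1), -89)) = Add(19756, Mul(9, Rational(1, 604), -89)) = Add(19756, Rational(-801, 604)) = Rational(11931823, 604)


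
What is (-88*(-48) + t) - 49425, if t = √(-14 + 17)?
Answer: -45201 + √3 ≈ -45199.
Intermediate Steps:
t = √3 ≈ 1.7320
(-88*(-48) + t) - 49425 = (-88*(-48) + √3) - 49425 = (4224 + √3) - 49425 = -45201 + √3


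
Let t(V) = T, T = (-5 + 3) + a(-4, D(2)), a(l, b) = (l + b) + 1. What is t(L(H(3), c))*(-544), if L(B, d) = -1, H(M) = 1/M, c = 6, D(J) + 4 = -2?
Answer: 5984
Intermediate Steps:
D(J) = -6 (D(J) = -4 - 2 = -6)
H(M) = 1/M
a(l, b) = 1 + b + l (a(l, b) = (b + l) + 1 = 1 + b + l)
T = -11 (T = (-5 + 3) + (1 - 6 - 4) = -2 - 9 = -11)
t(V) = -11
t(L(H(3), c))*(-544) = -11*(-544) = 5984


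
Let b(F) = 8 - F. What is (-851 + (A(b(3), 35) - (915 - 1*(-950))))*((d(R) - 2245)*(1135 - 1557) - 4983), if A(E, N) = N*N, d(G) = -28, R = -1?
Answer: -1422746493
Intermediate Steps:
A(E, N) = N²
(-851 + (A(b(3), 35) - (915 - 1*(-950))))*((d(R) - 2245)*(1135 - 1557) - 4983) = (-851 + (35² - (915 - 1*(-950))))*((-28 - 2245)*(1135 - 1557) - 4983) = (-851 + (1225 - (915 + 950)))*(-2273*(-422) - 4983) = (-851 + (1225 - 1*1865))*(959206 - 4983) = (-851 + (1225 - 1865))*954223 = (-851 - 640)*954223 = -1491*954223 = -1422746493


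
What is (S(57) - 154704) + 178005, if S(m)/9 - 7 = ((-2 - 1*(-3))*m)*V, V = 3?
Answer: 24903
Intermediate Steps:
S(m) = 63 + 27*m (S(m) = 63 + 9*(((-2 - 1*(-3))*m)*3) = 63 + 9*(((-2 + 3)*m)*3) = 63 + 9*((1*m)*3) = 63 + 9*(m*3) = 63 + 9*(3*m) = 63 + 27*m)
(S(57) - 154704) + 178005 = ((63 + 27*57) - 154704) + 178005 = ((63 + 1539) - 154704) + 178005 = (1602 - 154704) + 178005 = -153102 + 178005 = 24903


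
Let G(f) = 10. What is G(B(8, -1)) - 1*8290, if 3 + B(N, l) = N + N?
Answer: -8280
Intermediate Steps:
B(N, l) = -3 + 2*N (B(N, l) = -3 + (N + N) = -3 + 2*N)
G(B(8, -1)) - 1*8290 = 10 - 1*8290 = 10 - 8290 = -8280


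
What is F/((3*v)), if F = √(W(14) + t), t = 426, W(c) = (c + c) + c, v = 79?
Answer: 2*√13/79 ≈ 0.091280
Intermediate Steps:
W(c) = 3*c (W(c) = 2*c + c = 3*c)
F = 6*√13 (F = √(3*14 + 426) = √(42 + 426) = √468 = 6*√13 ≈ 21.633)
F/((3*v)) = (6*√13)/((3*79)) = (6*√13)/237 = (6*√13)*(1/237) = 2*√13/79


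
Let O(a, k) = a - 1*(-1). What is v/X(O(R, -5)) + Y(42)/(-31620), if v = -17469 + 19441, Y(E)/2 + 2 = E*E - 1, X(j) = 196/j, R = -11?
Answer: -26009863/258230 ≈ -100.72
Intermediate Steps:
O(a, k) = 1 + a (O(a, k) = a + 1 = 1 + a)
Y(E) = -6 + 2*E**2 (Y(E) = -4 + 2*(E*E - 1) = -4 + 2*(E**2 - 1) = -4 + 2*(-1 + E**2) = -4 + (-2 + 2*E**2) = -6 + 2*E**2)
v = 1972
v/X(O(R, -5)) + Y(42)/(-31620) = 1972/((196/(1 - 11))) + (-6 + 2*42**2)/(-31620) = 1972/((196/(-10))) + (-6 + 2*1764)*(-1/31620) = 1972/((196*(-1/10))) + (-6 + 3528)*(-1/31620) = 1972/(-98/5) + 3522*(-1/31620) = 1972*(-5/98) - 587/5270 = -4930/49 - 587/5270 = -26009863/258230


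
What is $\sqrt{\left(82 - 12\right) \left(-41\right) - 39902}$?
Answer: $34 i \sqrt{37} \approx 206.81 i$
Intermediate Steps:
$\sqrt{\left(82 - 12\right) \left(-41\right) - 39902} = \sqrt{70 \left(-41\right) - 39902} = \sqrt{-2870 - 39902} = \sqrt{-42772} = 34 i \sqrt{37}$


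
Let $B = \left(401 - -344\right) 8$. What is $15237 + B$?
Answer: $21197$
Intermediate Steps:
$B = 5960$ ($B = \left(401 + 344\right) 8 = 745 \cdot 8 = 5960$)
$15237 + B = 15237 + 5960 = 21197$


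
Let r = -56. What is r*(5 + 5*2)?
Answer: -840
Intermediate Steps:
r*(5 + 5*2) = -56*(5 + 5*2) = -56*(5 + 10) = -56*15 = -840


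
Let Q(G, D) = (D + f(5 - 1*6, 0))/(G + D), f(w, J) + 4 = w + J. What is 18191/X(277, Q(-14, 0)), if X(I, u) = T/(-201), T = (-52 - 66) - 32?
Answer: 1218797/50 ≈ 24376.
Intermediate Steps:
f(w, J) = -4 + J + w (f(w, J) = -4 + (w + J) = -4 + (J + w) = -4 + J + w)
T = -150 (T = -118 - 32 = -150)
Q(G, D) = (-5 + D)/(D + G) (Q(G, D) = (D + (-4 + 0 + (5 - 1*6)))/(G + D) = (D + (-4 + 0 + (5 - 6)))/(D + G) = (D + (-4 + 0 - 1))/(D + G) = (D - 5)/(D + G) = (-5 + D)/(D + G))
X(I, u) = 50/67 (X(I, u) = -150/(-201) = -150*(-1/201) = 50/67)
18191/X(277, Q(-14, 0)) = 18191/(50/67) = 18191*(67/50) = 1218797/50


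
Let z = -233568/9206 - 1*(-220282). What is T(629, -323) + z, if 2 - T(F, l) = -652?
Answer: 1016851624/4603 ≈ 2.2091e+5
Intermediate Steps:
T(F, l) = 654 (T(F, l) = 2 - 1*(-652) = 2 + 652 = 654)
z = 1013841262/4603 (z = -233568*1/9206 + 220282 = -116784/4603 + 220282 = 1013841262/4603 ≈ 2.2026e+5)
T(629, -323) + z = 654 + 1013841262/4603 = 1016851624/4603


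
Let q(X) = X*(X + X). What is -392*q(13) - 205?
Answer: -132701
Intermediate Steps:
q(X) = 2*X² (q(X) = X*(2*X) = 2*X²)
-392*q(13) - 205 = -784*13² - 205 = -784*169 - 205 = -392*338 - 205 = -132496 - 205 = -132701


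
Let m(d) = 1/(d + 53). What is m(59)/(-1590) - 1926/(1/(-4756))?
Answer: 1631222772479/178080 ≈ 9.1600e+6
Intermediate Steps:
m(d) = 1/(53 + d)
m(59)/(-1590) - 1926/(1/(-4756)) = 1/((53 + 59)*(-1590)) - 1926/(1/(-4756)) = -1/1590/112 - 1926/(-1/4756) = (1/112)*(-1/1590) - 1926*(-4756) = -1/178080 + 9160056 = 1631222772479/178080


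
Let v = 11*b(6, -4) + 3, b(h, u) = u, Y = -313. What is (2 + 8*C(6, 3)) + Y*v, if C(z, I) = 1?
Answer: 12843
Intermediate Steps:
v = -41 (v = 11*(-4) + 3 = -44 + 3 = -41)
(2 + 8*C(6, 3)) + Y*v = (2 + 8*1) - 313*(-41) = (2 + 8) + 12833 = 10 + 12833 = 12843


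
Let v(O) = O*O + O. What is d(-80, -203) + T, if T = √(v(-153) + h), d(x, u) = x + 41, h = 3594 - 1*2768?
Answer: -39 + √24082 ≈ 116.18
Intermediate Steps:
v(O) = O + O² (v(O) = O² + O = O + O²)
h = 826 (h = 3594 - 2768 = 826)
d(x, u) = 41 + x
T = √24082 (T = √(-153*(1 - 153) + 826) = √(-153*(-152) + 826) = √(23256 + 826) = √24082 ≈ 155.18)
d(-80, -203) + T = (41 - 80) + √24082 = -39 + √24082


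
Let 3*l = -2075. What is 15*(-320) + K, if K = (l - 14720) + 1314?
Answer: -56693/3 ≈ -18898.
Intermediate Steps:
l = -2075/3 (l = (⅓)*(-2075) = -2075/3 ≈ -691.67)
K = -42293/3 (K = (-2075/3 - 14720) + 1314 = -46235/3 + 1314 = -42293/3 ≈ -14098.)
15*(-320) + K = 15*(-320) - 42293/3 = -4800 - 42293/3 = -56693/3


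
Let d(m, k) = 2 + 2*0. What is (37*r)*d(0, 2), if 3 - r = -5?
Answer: 592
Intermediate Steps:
r = 8 (r = 3 - 1*(-5) = 3 + 5 = 8)
d(m, k) = 2 (d(m, k) = 2 + 0 = 2)
(37*r)*d(0, 2) = (37*8)*2 = 296*2 = 592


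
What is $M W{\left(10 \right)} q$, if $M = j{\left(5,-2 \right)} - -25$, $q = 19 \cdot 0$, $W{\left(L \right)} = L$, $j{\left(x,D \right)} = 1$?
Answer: $0$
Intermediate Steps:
$q = 0$
$M = 26$ ($M = 1 - -25 = 1 + 25 = 26$)
$M W{\left(10 \right)} q = 26 \cdot 10 \cdot 0 = 260 \cdot 0 = 0$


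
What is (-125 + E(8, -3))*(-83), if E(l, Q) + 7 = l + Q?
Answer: 10541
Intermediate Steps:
E(l, Q) = -7 + Q + l (E(l, Q) = -7 + (l + Q) = -7 + (Q + l) = -7 + Q + l)
(-125 + E(8, -3))*(-83) = (-125 + (-7 - 3 + 8))*(-83) = (-125 - 2)*(-83) = -127*(-83) = 10541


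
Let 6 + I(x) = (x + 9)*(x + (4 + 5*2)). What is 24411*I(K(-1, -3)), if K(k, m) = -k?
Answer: 3515184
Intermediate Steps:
I(x) = -6 + (9 + x)*(14 + x) (I(x) = -6 + (x + 9)*(x + (4 + 5*2)) = -6 + (9 + x)*(x + (4 + 10)) = -6 + (9 + x)*(x + 14) = -6 + (9 + x)*(14 + x))
24411*I(K(-1, -3)) = 24411*(120 + (-1*(-1))**2 + 23*(-1*(-1))) = 24411*(120 + 1**2 + 23*1) = 24411*(120 + 1 + 23) = 24411*144 = 3515184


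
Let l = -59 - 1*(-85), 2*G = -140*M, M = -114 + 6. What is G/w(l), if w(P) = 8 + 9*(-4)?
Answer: -270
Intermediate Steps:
M = -108
G = 7560 (G = (-140*(-108))/2 = (½)*15120 = 7560)
l = 26 (l = -59 + 85 = 26)
w(P) = -28 (w(P) = 8 - 36 = -28)
G/w(l) = 7560/(-28) = 7560*(-1/28) = -270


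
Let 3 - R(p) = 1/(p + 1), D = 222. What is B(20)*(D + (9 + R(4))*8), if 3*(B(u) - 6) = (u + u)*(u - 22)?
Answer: -98084/15 ≈ -6538.9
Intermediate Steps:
R(p) = 3 - 1/(1 + p) (R(p) = 3 - 1/(p + 1) = 3 - 1/(1 + p))
B(u) = 6 + 2*u*(-22 + u)/3 (B(u) = 6 + ((u + u)*(u - 22))/3 = 6 + ((2*u)*(-22 + u))/3 = 6 + (2*u*(-22 + u))/3 = 6 + 2*u*(-22 + u)/3)
B(20)*(D + (9 + R(4))*8) = (6 - 44/3*20 + (⅔)*20²)*(222 + (9 + (2 + 3*4)/(1 + 4))*8) = (6 - 880/3 + (⅔)*400)*(222 + (9 + (2 + 12)/5)*8) = (6 - 880/3 + 800/3)*(222 + (9 + (⅕)*14)*8) = -62*(222 + (9 + 14/5)*8)/3 = -62*(222 + (59/5)*8)/3 = -62*(222 + 472/5)/3 = -62/3*1582/5 = -98084/15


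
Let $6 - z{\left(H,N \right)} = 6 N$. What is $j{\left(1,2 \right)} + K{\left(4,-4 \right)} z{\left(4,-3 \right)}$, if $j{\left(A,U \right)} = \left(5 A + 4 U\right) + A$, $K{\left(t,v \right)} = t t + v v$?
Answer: $782$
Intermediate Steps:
$K{\left(t,v \right)} = t^{2} + v^{2}$
$j{\left(A,U \right)} = 4 U + 6 A$ ($j{\left(A,U \right)} = \left(4 U + 5 A\right) + A = 4 U + 6 A$)
$z{\left(H,N \right)} = 6 - 6 N$
$j{\left(1,2 \right)} + K{\left(4,-4 \right)} z{\left(4,-3 \right)} = \left(4 \cdot 2 + 6 \cdot 1\right) + \left(4^{2} + \left(-4\right)^{2}\right) \left(6 - -18\right) = \left(8 + 6\right) + \left(16 + 16\right) \left(6 + 18\right) = 14 + 32 \cdot 24 = 14 + 768 = 782$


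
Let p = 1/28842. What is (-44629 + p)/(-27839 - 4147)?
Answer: 1287189617/922540212 ≈ 1.3953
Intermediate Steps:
p = 1/28842 ≈ 3.4672e-5
(-44629 + p)/(-27839 - 4147) = (-44629 + 1/28842)/(-27839 - 4147) = -1287189617/28842/(-31986) = -1287189617/28842*(-1/31986) = 1287189617/922540212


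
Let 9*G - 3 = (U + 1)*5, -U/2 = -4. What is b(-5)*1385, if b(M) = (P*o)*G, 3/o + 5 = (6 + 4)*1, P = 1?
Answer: 4432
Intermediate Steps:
U = 8 (U = -2*(-4) = 8)
o = ⅗ (o = 3/(-5 + (6 + 4)*1) = 3/(-5 + 10*1) = 3/(-5 + 10) = 3/5 = 3*(⅕) = ⅗ ≈ 0.60000)
G = 16/3 (G = ⅓ + ((8 + 1)*5)/9 = ⅓ + (9*5)/9 = ⅓ + (⅑)*45 = ⅓ + 5 = 16/3 ≈ 5.3333)
b(M) = 16/5 (b(M) = (1*(⅗))*(16/3) = (⅗)*(16/3) = 16/5)
b(-5)*1385 = (16/5)*1385 = 4432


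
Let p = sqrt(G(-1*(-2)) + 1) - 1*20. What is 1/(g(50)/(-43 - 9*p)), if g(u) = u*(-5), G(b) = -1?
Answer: -137/250 ≈ -0.54800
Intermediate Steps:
g(u) = -5*u
p = -20 (p = sqrt(-1 + 1) - 1*20 = sqrt(0) - 20 = 0 - 20 = -20)
1/(g(50)/(-43 - 9*p)) = 1/((-5*50)/(-43 - 9*(-20))) = 1/(-250/(-43 + 180)) = 1/(-250/137) = -137/250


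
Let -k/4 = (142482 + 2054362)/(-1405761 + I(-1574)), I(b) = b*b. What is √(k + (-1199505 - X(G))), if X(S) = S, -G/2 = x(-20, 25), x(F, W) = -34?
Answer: I*√1377806626344066765/1071715 ≈ 1095.3*I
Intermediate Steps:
G = 68 (G = -2*(-34) = 68)
I(b) = b²
k = -8787376/1071715 (k = -4*(142482 + 2054362)/(-1405761 + (-1574)²) = -8787376/(-1405761 + 2477476) = -8787376/1071715 ≈ -8.1994)
√(k + (-1199505 - X(G))) = √(-8787376/1071715 + (-1199505 - 1*68)) = √(-8787376/1071715 + (-1199505 - 68)) = √(-8787376/1071715 - 1199573) = √(-1285609165071/1071715) = I*√1377806626344066765/1071715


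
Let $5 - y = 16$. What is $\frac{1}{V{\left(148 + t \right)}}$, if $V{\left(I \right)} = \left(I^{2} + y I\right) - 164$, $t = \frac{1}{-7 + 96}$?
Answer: $\frac{7921}{159332518} \approx 4.9714 \cdot 10^{-5}$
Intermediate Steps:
$t = \frac{1}{89} \approx 0.011236$
$y = -11$ ($y = 5 - 16 = -11$)
$V{\left(I \right)} = -164 + I^{2} - 11 I$ ($V{\left(I \right)} = \left(I^{2} - 11 I\right) - 164 = -164 + I^{2} - 11 I$)
$\frac{1}{V{\left(148 + t \right)}} = \frac{1}{-164 + \left(148 + \frac{1}{89}\right)^{2} - 11 \left(148 + \frac{1}{89}\right)} = \frac{1}{-164 + \left(\frac{13173}{89}\right)^{2} - \frac{144903}{89}} = \frac{1}{-164 + \frac{173527929}{7921} - \frac{144903}{89}} = \frac{1}{\frac{159332518}{7921}} = \frac{7921}{159332518}$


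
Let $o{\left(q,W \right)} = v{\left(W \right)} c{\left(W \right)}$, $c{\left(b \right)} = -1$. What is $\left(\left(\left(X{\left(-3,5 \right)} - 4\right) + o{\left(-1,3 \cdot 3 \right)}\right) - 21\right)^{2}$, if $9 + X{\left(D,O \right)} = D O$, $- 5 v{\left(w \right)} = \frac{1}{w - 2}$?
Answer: $\frac{2937796}{1225} \approx 2398.2$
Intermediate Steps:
$v{\left(w \right)} = - \frac{1}{5 \left(-2 + w\right)}$ ($v{\left(w \right)} = - \frac{1}{5 \left(w - 2\right)} = - \frac{1}{5 \left(-2 + w\right)}$)
$o{\left(q,W \right)} = \frac{1}{-10 + 5 W}$ ($o{\left(q,W \right)} = - \frac{1}{-10 + 5 W} \left(-1\right) = \frac{1}{-10 + 5 W}$)
$X{\left(D,O \right)} = -9 + D O$
$\left(\left(\left(X{\left(-3,5 \right)} - 4\right) + o{\left(-1,3 \cdot 3 \right)}\right) - 21\right)^{2} = \left(\left(\left(\left(-9 - 15\right) - 4\right) + \frac{1}{5 \left(-2 + 3 \cdot 3\right)}\right) - 21\right)^{2} = \left(\left(\left(\left(-9 - 15\right) - 4\right) + \frac{1}{5 \left(-2 + 9\right)}\right) - 21\right)^{2} = \left(\left(\left(-24 - 4\right) + \frac{1}{5 \cdot 7}\right) - 21\right)^{2} = \left(\left(-28 + \frac{1}{5} \cdot \frac{1}{7}\right) - 21\right)^{2} = \left(\left(-28 + \frac{1}{35}\right) - 21\right)^{2} = \left(- \frac{979}{35} - 21\right)^{2} = \left(- \frac{1714}{35}\right)^{2} = \frac{2937796}{1225}$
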